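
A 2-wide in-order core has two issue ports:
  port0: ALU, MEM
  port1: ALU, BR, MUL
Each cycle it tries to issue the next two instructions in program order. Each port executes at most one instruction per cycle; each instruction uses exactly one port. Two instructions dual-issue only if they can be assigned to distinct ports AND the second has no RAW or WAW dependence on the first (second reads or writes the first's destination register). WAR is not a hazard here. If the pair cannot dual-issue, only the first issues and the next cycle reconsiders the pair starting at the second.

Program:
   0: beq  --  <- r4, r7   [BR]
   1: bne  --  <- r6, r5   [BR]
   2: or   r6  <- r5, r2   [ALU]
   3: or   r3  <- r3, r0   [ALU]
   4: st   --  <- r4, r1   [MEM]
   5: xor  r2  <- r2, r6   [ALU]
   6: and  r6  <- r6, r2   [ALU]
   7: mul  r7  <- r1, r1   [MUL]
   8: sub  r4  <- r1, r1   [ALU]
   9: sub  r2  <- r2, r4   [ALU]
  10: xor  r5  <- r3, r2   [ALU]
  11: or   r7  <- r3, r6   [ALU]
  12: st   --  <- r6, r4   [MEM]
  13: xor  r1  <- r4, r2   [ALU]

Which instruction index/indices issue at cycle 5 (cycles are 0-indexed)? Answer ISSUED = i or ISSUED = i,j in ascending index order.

ISSUED = 8

  cy0 -> i0 (beq) no-port BR/BR
  cy1 -> i1/i2 (bne or) dual
  cy2 -> i3/i4 (or st) dual
  cy3 -> i5 (xor) RAW r2
  cy4 -> i6/i7 (and mul) dual
  cy5 -> i8 (sub) RAW r4
  cy6 -> i9 (sub) RAW r2
  cy7 -> i10/i11 (xor or) dual
  cy8 -> i12/i13 (st xor) dual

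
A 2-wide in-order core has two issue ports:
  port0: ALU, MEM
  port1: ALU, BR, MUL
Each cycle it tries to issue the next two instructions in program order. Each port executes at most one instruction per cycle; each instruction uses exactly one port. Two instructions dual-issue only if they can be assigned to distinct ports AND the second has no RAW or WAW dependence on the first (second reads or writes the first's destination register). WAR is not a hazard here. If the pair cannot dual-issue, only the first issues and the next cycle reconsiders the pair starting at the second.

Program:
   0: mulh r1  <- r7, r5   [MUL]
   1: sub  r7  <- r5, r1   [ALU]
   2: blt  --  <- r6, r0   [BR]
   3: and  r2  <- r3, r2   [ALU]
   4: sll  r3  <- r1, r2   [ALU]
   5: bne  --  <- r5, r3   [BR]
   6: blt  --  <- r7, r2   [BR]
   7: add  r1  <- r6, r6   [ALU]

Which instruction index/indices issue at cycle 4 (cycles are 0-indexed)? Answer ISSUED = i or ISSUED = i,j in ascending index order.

ISSUED = 5

0. mulh.MUL @i0  | RAW r1
1. sub.ALU blt.BR @i1+i2  | dual
2. and.ALU @i3  | RAW r2
3. sll.ALU @i4  | RAW r3
4. bne.BR @i5  | no-port BR/BR
5. blt.BR add.ALU @i6+i7  | dual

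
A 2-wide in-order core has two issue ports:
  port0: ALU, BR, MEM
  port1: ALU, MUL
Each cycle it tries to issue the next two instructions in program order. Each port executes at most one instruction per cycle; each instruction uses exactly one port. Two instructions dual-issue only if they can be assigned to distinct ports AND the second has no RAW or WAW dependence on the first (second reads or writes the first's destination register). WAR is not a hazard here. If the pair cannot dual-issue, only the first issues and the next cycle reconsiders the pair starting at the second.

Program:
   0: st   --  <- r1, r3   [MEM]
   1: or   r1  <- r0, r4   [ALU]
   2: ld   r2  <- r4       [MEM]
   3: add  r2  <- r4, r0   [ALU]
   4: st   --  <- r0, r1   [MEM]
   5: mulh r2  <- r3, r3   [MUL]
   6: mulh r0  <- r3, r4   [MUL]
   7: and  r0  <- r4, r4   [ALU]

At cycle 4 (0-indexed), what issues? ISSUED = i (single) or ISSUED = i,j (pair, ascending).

ISSUED = 6

#0 head=0: st or i0+i1 dual
#1 head=2: ld i2 WAW r2
#2 head=3: add st i3+i4 dual
#3 head=5: mulh i5 no-port MUL/MUL
#4 head=6: mulh i6 WAW r0
#5 head=7: and i7 tail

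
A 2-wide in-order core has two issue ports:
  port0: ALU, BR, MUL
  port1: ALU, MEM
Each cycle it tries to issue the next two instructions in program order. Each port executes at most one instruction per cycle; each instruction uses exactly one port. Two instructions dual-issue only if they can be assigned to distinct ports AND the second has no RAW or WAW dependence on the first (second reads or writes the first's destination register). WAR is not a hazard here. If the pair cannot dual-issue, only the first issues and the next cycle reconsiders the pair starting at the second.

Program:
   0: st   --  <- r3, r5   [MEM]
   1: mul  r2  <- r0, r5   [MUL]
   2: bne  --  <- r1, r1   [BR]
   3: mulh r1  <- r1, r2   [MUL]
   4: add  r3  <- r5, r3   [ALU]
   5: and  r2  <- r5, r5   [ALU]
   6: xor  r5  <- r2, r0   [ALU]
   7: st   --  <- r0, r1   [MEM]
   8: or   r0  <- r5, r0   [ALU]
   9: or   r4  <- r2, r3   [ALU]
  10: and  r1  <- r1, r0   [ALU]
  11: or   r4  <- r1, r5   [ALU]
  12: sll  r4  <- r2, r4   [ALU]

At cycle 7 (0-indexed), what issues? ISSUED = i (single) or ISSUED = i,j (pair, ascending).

ISSUED = 11

c0: i0&i1 st+mul  pair
c1: i2 bne  no-port BR/MUL
c2: i3&i4 mulh+add  pair
c3: i5 and  RAW r2
c4: i6&i7 xor+st  pair
c5: i8&i9 or+or  pair
c6: i10 and  RAW r1
c7: i11 or  RAW+WAW r4
c8: i12 sll  tail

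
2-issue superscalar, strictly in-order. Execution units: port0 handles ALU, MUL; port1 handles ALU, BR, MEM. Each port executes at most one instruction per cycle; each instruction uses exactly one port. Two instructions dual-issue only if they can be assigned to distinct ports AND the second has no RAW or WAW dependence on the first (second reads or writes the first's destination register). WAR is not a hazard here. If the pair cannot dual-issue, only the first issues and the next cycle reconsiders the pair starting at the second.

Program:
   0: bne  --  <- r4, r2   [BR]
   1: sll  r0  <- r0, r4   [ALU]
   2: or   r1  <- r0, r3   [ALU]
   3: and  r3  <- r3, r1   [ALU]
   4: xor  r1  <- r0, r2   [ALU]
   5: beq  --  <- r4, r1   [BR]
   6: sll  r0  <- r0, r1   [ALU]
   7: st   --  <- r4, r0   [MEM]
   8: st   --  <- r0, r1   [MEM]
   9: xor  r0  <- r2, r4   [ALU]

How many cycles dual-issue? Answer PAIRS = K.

PAIRS = 4

[0] i0&i1  bne.BR sll.ALU  -- 2-wide
[1] i2  or.ALU  -- RAW r1
[2] i3&i4  and.ALU xor.ALU  -- 2-wide
[3] i5&i6  beq.BR sll.ALU  -- 2-wide
[4] i7  st.MEM  -- no-port MEM/MEM
[5] i8&i9  st.MEM xor.ALU  -- 2-wide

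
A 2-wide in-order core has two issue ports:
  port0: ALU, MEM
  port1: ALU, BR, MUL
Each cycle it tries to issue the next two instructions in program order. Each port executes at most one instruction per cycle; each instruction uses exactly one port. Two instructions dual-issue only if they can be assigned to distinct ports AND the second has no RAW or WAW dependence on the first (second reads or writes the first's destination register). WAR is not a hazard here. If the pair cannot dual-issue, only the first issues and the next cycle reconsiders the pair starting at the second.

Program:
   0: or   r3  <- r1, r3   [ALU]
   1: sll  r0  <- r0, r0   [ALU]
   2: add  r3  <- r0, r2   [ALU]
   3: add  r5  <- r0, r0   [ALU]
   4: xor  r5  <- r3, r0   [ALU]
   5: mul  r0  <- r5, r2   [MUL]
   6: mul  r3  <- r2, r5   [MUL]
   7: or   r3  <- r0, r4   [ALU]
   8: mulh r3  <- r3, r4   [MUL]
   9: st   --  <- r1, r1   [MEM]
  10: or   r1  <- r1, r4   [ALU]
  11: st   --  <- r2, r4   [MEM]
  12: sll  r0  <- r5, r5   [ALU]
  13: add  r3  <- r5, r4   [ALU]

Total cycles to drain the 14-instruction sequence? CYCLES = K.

  cy0 -> i0/i1 (or.ALU+sll.ALU) 2-wide
  cy1 -> i2/i3 (add.ALU+add.ALU) 2-wide
  cy2 -> i4 (xor.ALU) RAW r5
  cy3 -> i5 (mul.MUL) no-port MUL/MUL
  cy4 -> i6 (mul.MUL) WAW r3
  cy5 -> i7 (or.ALU) RAW+WAW r3
  cy6 -> i8/i9 (mulh.MUL+st.MEM) 2-wide
  cy7 -> i10/i11 (or.ALU+st.MEM) 2-wide
  cy8 -> i12/i13 (sll.ALU+add.ALU) 2-wide

CYCLES = 9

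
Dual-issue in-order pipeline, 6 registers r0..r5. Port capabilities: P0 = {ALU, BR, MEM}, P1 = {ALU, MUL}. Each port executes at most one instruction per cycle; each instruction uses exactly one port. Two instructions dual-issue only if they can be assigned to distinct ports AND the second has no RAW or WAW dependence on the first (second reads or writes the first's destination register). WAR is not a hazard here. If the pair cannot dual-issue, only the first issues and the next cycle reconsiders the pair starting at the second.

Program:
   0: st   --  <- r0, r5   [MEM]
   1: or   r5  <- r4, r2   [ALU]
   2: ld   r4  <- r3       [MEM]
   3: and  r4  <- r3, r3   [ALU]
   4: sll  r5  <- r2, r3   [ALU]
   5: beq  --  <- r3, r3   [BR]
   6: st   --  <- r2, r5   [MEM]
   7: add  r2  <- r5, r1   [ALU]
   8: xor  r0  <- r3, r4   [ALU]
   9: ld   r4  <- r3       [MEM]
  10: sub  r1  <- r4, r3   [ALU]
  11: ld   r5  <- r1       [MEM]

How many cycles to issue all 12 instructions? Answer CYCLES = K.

CYCLES = 8

c0: i0&i1 st.MEM+or.ALU  pair
c1: i2 ld.MEM  WAW r4
c2: i3&i4 and.ALU+sll.ALU  pair
c3: i5 beq.BR  no-port BR/MEM
c4: i6&i7 st.MEM+add.ALU  pair
c5: i8&i9 xor.ALU+ld.MEM  pair
c6: i10 sub.ALU  RAW r1
c7: i11 ld.MEM  tail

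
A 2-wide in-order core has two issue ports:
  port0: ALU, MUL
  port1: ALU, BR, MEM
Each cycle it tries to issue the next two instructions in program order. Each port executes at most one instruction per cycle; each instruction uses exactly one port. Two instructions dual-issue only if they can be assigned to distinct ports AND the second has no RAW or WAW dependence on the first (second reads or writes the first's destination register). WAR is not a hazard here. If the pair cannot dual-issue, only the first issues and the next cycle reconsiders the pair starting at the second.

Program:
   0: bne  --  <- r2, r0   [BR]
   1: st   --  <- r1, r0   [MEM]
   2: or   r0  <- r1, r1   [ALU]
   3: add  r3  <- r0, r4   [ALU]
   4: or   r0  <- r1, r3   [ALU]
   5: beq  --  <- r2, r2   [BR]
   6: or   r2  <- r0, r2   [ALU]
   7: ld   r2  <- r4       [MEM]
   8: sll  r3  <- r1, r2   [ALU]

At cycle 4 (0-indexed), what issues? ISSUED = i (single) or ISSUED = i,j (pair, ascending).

ISSUED = 6

0. bne @i0  | no-port BR/MEM
1. st or @i1/i2  | dual
2. add @i3  | RAW r3
3. or beq @i4/i5  | dual
4. or @i6  | WAW r2
5. ld @i7  | RAW r2
6. sll @i8  | tail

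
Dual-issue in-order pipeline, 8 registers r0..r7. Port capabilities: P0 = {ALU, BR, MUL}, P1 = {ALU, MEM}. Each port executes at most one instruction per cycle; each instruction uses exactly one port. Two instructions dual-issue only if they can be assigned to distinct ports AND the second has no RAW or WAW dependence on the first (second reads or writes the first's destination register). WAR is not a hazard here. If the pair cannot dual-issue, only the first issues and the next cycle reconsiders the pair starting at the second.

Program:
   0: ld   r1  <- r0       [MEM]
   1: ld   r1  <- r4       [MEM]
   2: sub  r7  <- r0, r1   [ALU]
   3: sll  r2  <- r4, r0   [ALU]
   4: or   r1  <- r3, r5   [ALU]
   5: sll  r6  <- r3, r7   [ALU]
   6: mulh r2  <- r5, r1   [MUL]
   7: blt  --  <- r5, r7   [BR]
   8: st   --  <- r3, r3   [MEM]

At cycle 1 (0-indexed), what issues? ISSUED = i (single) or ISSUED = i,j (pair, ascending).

0. ld @i0  | no-port MEM/MEM
1. ld @i1  | RAW r1
2. sub/sll @i2&i3  | 2-wide
3. or/sll @i4&i5  | 2-wide
4. mulh @i6  | no-port MUL/BR
5. blt/st @i7&i8  | 2-wide

ISSUED = 1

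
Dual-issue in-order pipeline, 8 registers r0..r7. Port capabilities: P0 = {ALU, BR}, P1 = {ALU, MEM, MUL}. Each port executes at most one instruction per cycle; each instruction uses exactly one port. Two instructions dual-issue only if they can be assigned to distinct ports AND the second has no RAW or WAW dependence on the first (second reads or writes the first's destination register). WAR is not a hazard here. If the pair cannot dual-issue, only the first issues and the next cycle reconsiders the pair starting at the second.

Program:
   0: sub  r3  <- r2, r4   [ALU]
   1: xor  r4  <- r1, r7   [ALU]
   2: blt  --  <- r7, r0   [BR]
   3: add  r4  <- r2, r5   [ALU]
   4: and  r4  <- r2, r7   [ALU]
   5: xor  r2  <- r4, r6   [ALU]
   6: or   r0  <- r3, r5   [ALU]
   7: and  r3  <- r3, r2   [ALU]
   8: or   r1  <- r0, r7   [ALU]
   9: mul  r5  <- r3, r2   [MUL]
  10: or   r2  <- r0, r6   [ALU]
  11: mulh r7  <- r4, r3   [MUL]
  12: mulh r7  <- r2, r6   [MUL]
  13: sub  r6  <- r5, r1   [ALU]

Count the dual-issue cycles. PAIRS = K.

0. sub.ALU;xor.ALU @i0+i1  | pair
1. blt.BR;add.ALU @i2+i3  | pair
2. and.ALU @i4  | RAW r4
3. xor.ALU;or.ALU @i5+i6  | pair
4. and.ALU;or.ALU @i7+i8  | pair
5. mul.MUL;or.ALU @i9+i10  | pair
6. mulh.MUL @i11  | no-port MUL/MUL
7. mulh.MUL;sub.ALU @i12+i13  | pair

PAIRS = 6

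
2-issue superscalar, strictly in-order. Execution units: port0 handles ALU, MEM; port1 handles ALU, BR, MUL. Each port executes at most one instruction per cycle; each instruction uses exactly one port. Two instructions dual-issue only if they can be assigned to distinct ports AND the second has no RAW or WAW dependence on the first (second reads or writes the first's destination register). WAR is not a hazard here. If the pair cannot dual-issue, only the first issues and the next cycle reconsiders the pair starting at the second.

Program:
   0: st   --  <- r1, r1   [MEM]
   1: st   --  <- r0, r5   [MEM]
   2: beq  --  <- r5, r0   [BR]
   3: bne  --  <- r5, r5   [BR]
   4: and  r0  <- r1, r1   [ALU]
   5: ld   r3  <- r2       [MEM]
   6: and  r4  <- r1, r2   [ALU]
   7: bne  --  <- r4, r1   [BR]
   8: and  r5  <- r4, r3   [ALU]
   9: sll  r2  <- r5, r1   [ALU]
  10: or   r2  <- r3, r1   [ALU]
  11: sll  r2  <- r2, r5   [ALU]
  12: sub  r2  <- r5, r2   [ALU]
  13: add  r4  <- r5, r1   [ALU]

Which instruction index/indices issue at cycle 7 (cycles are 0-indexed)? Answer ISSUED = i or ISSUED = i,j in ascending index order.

  cy0 -> i0 (st) no-port MEM/MEM
  cy1 -> i1/i2 (st;beq) dual
  cy2 -> i3/i4 (bne;and) dual
  cy3 -> i5/i6 (ld;and) dual
  cy4 -> i7/i8 (bne;and) dual
  cy5 -> i9 (sll) WAW r2
  cy6 -> i10 (or) RAW+WAW r2
  cy7 -> i11 (sll) RAW+WAW r2
  cy8 -> i12/i13 (sub;add) dual

ISSUED = 11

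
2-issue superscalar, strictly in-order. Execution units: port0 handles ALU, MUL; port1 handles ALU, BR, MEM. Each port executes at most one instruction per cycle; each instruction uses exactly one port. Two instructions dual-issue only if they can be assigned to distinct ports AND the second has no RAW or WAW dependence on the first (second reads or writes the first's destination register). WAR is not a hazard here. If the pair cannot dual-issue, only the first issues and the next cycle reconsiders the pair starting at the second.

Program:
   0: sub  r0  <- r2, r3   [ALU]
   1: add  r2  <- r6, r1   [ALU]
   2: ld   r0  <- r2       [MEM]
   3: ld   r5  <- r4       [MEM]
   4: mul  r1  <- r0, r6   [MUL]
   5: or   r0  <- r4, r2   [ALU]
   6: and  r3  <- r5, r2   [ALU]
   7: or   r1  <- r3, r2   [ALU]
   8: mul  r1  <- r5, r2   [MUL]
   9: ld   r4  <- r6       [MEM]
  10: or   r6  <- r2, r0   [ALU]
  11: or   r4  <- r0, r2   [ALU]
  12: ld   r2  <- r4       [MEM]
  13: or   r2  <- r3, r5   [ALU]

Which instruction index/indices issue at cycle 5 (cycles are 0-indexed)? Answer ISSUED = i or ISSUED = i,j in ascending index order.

ISSUED = 8,9

  cy0 -> i0/i1 (sub.ALU add.ALU) dual
  cy1 -> i2 (ld.MEM) no-port MEM/MEM
  cy2 -> i3/i4 (ld.MEM mul.MUL) dual
  cy3 -> i5/i6 (or.ALU and.ALU) dual
  cy4 -> i7 (or.ALU) WAW r1
  cy5 -> i8/i9 (mul.MUL ld.MEM) dual
  cy6 -> i10/i11 (or.ALU or.ALU) dual
  cy7 -> i12 (ld.MEM) WAW r2
  cy8 -> i13 (or.ALU) tail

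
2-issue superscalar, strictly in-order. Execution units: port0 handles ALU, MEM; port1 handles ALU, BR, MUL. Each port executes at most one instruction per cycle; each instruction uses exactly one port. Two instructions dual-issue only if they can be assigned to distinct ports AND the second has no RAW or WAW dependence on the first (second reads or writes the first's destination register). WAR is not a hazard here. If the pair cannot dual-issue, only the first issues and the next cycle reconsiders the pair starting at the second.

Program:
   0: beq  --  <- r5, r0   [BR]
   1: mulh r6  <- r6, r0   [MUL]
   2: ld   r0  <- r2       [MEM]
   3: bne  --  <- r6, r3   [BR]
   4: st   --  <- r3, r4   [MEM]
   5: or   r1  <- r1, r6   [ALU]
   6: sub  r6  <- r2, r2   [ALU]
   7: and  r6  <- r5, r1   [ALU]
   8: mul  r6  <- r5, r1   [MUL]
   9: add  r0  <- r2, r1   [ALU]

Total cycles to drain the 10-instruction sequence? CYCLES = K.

[0] i0  beq.BR  -- no-port BR/MUL
[1] i1+i2  mulh.MUL;ld.MEM  -- dual
[2] i3+i4  bne.BR;st.MEM  -- dual
[3] i5+i6  or.ALU;sub.ALU  -- dual
[4] i7  and.ALU  -- WAW r6
[5] i8+i9  mul.MUL;add.ALU  -- dual

CYCLES = 6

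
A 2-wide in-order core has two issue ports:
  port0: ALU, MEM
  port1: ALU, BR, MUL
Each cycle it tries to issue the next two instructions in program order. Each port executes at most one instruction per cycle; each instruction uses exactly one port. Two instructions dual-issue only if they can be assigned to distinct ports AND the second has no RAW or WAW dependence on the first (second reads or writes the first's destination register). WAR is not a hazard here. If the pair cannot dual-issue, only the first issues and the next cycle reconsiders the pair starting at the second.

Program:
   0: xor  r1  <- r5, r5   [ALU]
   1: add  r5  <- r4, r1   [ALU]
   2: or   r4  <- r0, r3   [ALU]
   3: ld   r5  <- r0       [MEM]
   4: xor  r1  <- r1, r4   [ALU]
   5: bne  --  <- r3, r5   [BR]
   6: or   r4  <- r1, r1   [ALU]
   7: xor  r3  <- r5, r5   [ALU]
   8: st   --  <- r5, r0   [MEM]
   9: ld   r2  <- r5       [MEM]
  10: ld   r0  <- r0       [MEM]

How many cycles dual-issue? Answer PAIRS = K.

0. xor.ALU @i0  | RAW r1
1. add.ALU+or.ALU @i1/i2  | dual
2. ld.MEM+xor.ALU @i3/i4  | dual
3. bne.BR+or.ALU @i5/i6  | dual
4. xor.ALU+st.MEM @i7/i8  | dual
5. ld.MEM @i9  | no-port MEM/MEM
6. ld.MEM @i10  | tail

PAIRS = 4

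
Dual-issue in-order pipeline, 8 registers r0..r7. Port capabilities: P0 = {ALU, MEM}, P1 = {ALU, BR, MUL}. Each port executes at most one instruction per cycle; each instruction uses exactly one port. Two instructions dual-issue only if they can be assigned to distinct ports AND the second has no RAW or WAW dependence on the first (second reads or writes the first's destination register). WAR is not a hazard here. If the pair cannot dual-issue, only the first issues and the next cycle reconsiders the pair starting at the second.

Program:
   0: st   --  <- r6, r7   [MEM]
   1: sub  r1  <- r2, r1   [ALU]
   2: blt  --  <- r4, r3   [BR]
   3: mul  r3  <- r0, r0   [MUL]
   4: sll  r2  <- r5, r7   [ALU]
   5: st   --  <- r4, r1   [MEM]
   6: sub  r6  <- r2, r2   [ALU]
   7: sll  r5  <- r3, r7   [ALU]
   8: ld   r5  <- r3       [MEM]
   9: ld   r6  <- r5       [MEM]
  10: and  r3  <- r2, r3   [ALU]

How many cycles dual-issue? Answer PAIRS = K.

[0] i0,i1  st.MEM+sub.ALU  -- 2-wide
[1] i2  blt.BR  -- no-port BR/MUL
[2] i3,i4  mul.MUL+sll.ALU  -- 2-wide
[3] i5,i6  st.MEM+sub.ALU  -- 2-wide
[4] i7  sll.ALU  -- WAW r5
[5] i8  ld.MEM  -- no-port MEM/MEM
[6] i9,i10  ld.MEM+and.ALU  -- 2-wide

PAIRS = 4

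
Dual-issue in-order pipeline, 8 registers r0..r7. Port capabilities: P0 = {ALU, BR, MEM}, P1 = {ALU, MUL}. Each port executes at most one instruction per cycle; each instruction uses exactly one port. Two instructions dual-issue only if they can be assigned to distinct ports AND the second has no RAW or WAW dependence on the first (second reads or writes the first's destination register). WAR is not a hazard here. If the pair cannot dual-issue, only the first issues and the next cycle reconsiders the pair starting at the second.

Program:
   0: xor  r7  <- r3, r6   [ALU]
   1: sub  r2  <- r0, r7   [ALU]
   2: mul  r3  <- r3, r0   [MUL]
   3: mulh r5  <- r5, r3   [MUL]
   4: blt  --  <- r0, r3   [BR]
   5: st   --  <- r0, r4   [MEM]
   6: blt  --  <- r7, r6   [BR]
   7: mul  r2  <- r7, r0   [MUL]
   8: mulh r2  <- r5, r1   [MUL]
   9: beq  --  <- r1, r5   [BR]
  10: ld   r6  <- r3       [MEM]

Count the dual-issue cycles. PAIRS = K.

0. xor @i0  | RAW r7
1. sub mul @i1,i2  | pair
2. mulh blt @i3,i4  | pair
3. st @i5  | no-port MEM/BR
4. blt mul @i6,i7  | pair
5. mulh beq @i8,i9  | pair
6. ld @i10  | tail

PAIRS = 4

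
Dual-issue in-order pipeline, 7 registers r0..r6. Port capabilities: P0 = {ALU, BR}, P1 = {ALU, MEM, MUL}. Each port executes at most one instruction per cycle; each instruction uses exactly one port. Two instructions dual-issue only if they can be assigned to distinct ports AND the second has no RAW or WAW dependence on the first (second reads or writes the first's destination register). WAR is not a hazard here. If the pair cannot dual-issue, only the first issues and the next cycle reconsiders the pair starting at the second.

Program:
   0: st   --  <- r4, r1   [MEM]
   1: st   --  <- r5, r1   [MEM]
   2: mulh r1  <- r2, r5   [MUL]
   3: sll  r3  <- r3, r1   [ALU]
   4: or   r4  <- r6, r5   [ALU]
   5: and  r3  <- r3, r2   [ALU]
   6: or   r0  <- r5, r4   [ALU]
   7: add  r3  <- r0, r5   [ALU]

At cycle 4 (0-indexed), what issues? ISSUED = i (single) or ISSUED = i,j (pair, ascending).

ISSUED = 5,6

t=0 i0:st.MEM ; no-port MEM/MEM
t=1 i1:st.MEM ; no-port MEM/MUL
t=2 i2:mulh.MUL ; RAW r1
t=3 i3,i4:sll.ALU or.ALU ; 2-wide
t=4 i5,i6:and.ALU or.ALU ; 2-wide
t=5 i7:add.ALU ; tail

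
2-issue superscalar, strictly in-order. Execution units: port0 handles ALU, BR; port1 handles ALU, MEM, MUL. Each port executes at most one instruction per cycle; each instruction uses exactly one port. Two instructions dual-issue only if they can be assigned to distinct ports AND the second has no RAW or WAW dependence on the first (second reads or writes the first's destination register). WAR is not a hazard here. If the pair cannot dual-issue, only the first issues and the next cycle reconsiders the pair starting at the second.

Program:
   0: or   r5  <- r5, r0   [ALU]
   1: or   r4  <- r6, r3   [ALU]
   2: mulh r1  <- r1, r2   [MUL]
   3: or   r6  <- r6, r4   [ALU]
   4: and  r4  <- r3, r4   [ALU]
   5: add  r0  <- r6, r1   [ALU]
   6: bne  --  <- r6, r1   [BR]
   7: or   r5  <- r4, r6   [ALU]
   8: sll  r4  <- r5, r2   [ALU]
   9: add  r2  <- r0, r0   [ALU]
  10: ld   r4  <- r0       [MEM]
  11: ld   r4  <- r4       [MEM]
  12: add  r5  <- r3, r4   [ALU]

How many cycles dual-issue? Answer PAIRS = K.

PAIRS = 5

0. or.ALU/or.ALU @i0,i1  | dual
1. mulh.MUL/or.ALU @i2,i3  | dual
2. and.ALU/add.ALU @i4,i5  | dual
3. bne.BR/or.ALU @i6,i7  | dual
4. sll.ALU/add.ALU @i8,i9  | dual
5. ld.MEM @i10  | no-port MEM/MEM
6. ld.MEM @i11  | RAW r4
7. add.ALU @i12  | tail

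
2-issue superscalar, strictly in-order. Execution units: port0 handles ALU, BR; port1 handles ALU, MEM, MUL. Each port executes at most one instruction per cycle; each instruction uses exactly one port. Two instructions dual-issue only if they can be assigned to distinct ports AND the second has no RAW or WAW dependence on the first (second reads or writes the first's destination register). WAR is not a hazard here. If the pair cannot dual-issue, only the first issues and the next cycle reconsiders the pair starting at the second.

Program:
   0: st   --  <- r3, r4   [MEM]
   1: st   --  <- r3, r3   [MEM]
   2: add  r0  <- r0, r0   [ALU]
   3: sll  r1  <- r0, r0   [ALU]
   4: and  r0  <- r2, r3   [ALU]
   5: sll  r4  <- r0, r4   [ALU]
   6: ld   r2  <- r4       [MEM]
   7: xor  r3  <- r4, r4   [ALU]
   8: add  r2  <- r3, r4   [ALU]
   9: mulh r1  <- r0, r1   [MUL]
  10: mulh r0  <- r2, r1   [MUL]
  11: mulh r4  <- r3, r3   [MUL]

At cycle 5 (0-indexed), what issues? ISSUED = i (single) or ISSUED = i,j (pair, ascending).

  cy0 -> i0 (st) no-port MEM/MEM
  cy1 -> i1&i2 (st;add) pair
  cy2 -> i3&i4 (sll;and) pair
  cy3 -> i5 (sll) RAW r4
  cy4 -> i6&i7 (ld;xor) pair
  cy5 -> i8&i9 (add;mulh) pair
  cy6 -> i10 (mulh) no-port MUL/MUL
  cy7 -> i11 (mulh) tail

ISSUED = 8,9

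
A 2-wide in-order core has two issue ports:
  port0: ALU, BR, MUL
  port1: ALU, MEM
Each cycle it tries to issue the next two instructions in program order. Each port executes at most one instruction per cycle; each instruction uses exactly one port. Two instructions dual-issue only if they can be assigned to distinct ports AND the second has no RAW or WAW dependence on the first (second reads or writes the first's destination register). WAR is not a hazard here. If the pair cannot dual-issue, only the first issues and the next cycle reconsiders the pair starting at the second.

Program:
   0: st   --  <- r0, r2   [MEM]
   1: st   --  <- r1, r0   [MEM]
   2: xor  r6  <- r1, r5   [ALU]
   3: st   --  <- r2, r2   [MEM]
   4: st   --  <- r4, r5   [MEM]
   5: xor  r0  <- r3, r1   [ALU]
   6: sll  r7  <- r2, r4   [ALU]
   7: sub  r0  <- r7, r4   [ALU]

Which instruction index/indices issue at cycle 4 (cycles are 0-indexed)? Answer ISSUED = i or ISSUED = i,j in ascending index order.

ISSUED = 6

[0] i0  st  -- no-port MEM/MEM
[1] i1/i2  st xor  -- 2-wide
[2] i3  st  -- no-port MEM/MEM
[3] i4/i5  st xor  -- 2-wide
[4] i6  sll  -- RAW r7
[5] i7  sub  -- tail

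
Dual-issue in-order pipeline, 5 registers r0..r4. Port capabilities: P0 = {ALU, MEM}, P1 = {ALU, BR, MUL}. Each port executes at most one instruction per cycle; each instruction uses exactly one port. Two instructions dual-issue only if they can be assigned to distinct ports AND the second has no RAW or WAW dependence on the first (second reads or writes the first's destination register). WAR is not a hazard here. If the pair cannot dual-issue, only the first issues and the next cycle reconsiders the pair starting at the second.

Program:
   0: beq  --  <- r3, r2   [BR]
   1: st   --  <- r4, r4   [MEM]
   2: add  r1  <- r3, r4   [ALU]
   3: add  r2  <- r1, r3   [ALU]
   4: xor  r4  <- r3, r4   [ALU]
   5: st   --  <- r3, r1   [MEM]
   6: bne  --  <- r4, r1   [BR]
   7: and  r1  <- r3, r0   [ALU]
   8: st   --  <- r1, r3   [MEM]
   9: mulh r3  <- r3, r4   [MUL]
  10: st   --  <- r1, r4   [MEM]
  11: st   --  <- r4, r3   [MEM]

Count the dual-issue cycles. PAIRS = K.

#0 head=0: beq;st i0,i1 pair
#1 head=2: add i2 RAW r1
#2 head=3: add;xor i3,i4 pair
#3 head=5: st;bne i5,i6 pair
#4 head=7: and i7 RAW r1
#5 head=8: st;mulh i8,i9 pair
#6 head=10: st i10 no-port MEM/MEM
#7 head=11: st i11 tail

PAIRS = 4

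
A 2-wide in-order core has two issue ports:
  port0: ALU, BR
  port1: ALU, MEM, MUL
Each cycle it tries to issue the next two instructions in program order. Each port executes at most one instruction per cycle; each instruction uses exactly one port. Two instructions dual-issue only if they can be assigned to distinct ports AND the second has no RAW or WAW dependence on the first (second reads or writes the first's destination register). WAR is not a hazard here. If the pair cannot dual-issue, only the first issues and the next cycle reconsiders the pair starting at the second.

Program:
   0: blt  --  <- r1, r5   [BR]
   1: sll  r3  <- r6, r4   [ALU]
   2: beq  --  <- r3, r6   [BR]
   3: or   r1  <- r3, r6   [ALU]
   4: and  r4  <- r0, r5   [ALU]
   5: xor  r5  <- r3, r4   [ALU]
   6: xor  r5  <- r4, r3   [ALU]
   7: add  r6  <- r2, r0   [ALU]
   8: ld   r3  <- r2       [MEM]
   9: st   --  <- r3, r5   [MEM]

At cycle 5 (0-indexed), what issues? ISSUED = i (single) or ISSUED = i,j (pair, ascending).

#0 head=0: blt;sll i0,i1 pair
#1 head=2: beq;or i2,i3 pair
#2 head=4: and i4 RAW r4
#3 head=5: xor i5 WAW r5
#4 head=6: xor;add i6,i7 pair
#5 head=8: ld i8 no-port MEM/MEM
#6 head=9: st i9 tail

ISSUED = 8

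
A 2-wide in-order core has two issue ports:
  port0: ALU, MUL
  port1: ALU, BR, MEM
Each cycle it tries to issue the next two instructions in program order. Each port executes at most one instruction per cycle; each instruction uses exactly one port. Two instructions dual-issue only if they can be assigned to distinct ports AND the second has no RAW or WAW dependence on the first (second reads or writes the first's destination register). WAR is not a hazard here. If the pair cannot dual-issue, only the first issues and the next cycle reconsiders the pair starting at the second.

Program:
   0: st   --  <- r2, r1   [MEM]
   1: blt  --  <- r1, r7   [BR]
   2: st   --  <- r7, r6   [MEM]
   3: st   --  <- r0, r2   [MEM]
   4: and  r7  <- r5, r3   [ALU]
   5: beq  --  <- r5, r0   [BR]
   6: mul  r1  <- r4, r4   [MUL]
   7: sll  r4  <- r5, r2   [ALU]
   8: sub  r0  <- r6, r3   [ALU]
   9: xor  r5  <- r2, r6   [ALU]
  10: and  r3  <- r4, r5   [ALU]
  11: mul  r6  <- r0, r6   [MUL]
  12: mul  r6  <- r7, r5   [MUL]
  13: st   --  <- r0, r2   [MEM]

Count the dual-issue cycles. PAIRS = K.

PAIRS = 5

[0] i0  st.MEM  -- no-port MEM/BR
[1] i1  blt.BR  -- no-port BR/MEM
[2] i2  st.MEM  -- no-port MEM/MEM
[3] i3+i4  st.MEM/and.ALU  -- 2-wide
[4] i5+i6  beq.BR/mul.MUL  -- 2-wide
[5] i7+i8  sll.ALU/sub.ALU  -- 2-wide
[6] i9  xor.ALU  -- RAW r5
[7] i10+i11  and.ALU/mul.MUL  -- 2-wide
[8] i12+i13  mul.MUL/st.MEM  -- 2-wide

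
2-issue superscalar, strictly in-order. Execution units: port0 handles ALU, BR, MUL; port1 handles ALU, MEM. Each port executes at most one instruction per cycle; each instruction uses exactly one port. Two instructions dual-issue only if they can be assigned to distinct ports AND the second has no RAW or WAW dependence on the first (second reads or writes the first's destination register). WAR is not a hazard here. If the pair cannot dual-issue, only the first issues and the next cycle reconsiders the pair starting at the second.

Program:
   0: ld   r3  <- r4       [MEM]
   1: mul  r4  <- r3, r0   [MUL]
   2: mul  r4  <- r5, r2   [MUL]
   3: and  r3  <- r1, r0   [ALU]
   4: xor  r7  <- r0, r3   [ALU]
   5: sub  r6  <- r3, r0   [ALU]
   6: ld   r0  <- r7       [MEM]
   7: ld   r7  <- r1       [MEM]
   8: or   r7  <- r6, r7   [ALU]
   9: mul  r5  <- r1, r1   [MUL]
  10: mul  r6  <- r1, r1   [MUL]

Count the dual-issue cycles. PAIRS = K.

  cy0 -> i0 (ld.MEM) RAW r3
  cy1 -> i1 (mul.MUL) no-port MUL/MUL
  cy2 -> i2+i3 (mul.MUL+and.ALU) 2-wide
  cy3 -> i4+i5 (xor.ALU+sub.ALU) 2-wide
  cy4 -> i6 (ld.MEM) no-port MEM/MEM
  cy5 -> i7 (ld.MEM) RAW+WAW r7
  cy6 -> i8+i9 (or.ALU+mul.MUL) 2-wide
  cy7 -> i10 (mul.MUL) tail

PAIRS = 3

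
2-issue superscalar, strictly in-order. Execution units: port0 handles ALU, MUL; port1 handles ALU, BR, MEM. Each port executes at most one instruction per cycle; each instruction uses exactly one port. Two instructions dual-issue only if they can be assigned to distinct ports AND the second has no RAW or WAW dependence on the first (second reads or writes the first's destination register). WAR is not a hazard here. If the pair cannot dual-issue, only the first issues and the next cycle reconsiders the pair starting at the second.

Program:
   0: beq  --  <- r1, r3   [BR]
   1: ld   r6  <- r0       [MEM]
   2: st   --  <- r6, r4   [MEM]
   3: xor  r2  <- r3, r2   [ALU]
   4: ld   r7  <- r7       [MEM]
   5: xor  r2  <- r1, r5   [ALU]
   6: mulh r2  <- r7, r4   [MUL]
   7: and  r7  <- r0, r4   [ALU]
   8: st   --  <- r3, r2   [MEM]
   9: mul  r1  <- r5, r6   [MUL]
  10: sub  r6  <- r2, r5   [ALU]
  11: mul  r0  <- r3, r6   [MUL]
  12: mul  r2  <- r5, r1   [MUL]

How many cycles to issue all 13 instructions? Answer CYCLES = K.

[0] i0  beq  -- no-port BR/MEM
[1] i1  ld  -- no-port MEM/MEM
[2] i2+i3  st+xor  -- 2-wide
[3] i4+i5  ld+xor  -- 2-wide
[4] i6+i7  mulh+and  -- 2-wide
[5] i8+i9  st+mul  -- 2-wide
[6] i10  sub  -- RAW r6
[7] i11  mul  -- no-port MUL/MUL
[8] i12  mul  -- tail

CYCLES = 9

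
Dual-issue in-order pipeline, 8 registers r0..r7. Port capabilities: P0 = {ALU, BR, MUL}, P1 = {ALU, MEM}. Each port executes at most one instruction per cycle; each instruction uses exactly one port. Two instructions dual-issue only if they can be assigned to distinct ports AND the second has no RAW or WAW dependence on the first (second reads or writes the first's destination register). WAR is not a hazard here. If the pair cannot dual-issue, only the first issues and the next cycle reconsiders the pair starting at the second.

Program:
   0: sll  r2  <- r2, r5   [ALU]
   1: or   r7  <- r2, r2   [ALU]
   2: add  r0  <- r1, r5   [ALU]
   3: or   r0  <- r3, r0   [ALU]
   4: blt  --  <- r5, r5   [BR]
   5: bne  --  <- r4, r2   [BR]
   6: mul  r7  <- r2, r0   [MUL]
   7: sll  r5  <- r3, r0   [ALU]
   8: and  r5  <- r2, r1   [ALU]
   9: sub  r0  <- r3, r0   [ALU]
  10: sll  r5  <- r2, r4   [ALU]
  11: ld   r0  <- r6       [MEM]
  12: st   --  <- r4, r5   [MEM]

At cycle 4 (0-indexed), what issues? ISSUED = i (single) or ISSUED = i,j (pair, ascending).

0. sll @i0  | RAW r2
1. or;add @i1/i2  | pair
2. or;blt @i3/i4  | pair
3. bne @i5  | no-port BR/MUL
4. mul;sll @i6/i7  | pair
5. and;sub @i8/i9  | pair
6. sll;ld @i10/i11  | pair
7. st @i12  | tail

ISSUED = 6,7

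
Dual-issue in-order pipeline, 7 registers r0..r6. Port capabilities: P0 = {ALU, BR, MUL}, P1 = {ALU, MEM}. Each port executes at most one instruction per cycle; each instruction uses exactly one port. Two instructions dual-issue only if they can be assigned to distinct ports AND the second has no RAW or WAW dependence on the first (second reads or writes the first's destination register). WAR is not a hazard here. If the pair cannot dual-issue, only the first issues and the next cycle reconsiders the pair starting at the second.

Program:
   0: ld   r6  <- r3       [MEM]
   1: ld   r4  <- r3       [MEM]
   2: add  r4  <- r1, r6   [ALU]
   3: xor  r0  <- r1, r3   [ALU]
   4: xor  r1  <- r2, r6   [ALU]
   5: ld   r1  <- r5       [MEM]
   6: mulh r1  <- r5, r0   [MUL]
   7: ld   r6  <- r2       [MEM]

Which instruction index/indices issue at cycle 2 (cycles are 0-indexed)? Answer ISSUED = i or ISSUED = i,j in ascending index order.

  cy0 -> i0 (ld) no-port MEM/MEM
  cy1 -> i1 (ld) WAW r4
  cy2 -> i2+i3 (add+xor) 2-wide
  cy3 -> i4 (xor) WAW r1
  cy4 -> i5 (ld) WAW r1
  cy5 -> i6+i7 (mulh+ld) 2-wide

ISSUED = 2,3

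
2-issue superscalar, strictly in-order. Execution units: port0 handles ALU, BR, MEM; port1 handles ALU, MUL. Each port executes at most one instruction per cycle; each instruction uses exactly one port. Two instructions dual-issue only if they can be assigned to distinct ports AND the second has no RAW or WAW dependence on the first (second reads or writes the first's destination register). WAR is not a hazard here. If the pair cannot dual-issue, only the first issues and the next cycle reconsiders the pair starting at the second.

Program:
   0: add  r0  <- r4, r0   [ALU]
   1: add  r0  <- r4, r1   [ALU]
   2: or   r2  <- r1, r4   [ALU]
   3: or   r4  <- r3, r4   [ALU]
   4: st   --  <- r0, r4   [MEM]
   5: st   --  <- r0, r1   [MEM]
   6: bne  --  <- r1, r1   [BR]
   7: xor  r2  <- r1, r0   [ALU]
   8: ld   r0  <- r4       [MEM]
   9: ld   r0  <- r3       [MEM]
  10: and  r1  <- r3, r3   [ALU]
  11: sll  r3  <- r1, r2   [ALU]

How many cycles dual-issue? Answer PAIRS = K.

0. add @i0  | WAW r0
1. add or @i1&i2  | dual
2. or @i3  | RAW r4
3. st @i4  | no-port MEM/MEM
4. st @i5  | no-port MEM/BR
5. bne xor @i6&i7  | dual
6. ld @i8  | no-port MEM/MEM
7. ld and @i9&i10  | dual
8. sll @i11  | tail

PAIRS = 3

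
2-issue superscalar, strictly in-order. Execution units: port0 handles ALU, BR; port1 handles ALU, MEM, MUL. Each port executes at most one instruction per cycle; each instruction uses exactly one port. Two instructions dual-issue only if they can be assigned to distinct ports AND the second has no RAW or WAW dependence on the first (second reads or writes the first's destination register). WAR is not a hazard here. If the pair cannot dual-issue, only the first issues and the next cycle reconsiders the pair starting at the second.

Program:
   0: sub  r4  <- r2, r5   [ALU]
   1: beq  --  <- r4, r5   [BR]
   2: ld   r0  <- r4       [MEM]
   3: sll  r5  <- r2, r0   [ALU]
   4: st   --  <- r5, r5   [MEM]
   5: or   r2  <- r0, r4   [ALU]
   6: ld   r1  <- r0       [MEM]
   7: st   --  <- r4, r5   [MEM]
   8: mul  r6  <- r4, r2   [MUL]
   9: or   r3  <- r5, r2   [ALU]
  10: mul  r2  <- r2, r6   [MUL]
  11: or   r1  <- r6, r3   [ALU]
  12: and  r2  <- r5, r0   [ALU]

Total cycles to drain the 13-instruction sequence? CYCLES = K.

t=0 i0:sub.ALU ; RAW r4
t=1 i1&i2:beq.BR+ld.MEM ; dual
t=2 i3:sll.ALU ; RAW r5
t=3 i4&i5:st.MEM+or.ALU ; dual
t=4 i6:ld.MEM ; no-port MEM/MEM
t=5 i7:st.MEM ; no-port MEM/MUL
t=6 i8&i9:mul.MUL+or.ALU ; dual
t=7 i10&i11:mul.MUL+or.ALU ; dual
t=8 i12:and.ALU ; tail

CYCLES = 9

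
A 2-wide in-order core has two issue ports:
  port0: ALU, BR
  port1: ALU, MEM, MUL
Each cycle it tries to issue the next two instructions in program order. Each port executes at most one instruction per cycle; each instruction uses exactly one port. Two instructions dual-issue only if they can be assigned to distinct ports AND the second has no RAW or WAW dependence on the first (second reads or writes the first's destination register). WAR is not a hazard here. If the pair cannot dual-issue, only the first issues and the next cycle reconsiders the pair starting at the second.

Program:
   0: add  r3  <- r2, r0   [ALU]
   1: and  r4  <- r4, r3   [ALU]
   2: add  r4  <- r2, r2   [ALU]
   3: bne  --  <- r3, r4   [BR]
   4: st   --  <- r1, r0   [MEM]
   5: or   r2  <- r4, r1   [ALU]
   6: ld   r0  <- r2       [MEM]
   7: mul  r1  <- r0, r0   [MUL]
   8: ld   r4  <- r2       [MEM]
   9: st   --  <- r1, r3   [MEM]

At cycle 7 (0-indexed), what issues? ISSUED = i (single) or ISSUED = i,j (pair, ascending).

ISSUED = 8

  cy0 -> i0 (add.ALU) RAW r3
  cy1 -> i1 (and.ALU) WAW r4
  cy2 -> i2 (add.ALU) RAW r4
  cy3 -> i3&i4 (bne.BR;st.MEM) dual
  cy4 -> i5 (or.ALU) RAW r2
  cy5 -> i6 (ld.MEM) no-port MEM/MUL
  cy6 -> i7 (mul.MUL) no-port MUL/MEM
  cy7 -> i8 (ld.MEM) no-port MEM/MEM
  cy8 -> i9 (st.MEM) tail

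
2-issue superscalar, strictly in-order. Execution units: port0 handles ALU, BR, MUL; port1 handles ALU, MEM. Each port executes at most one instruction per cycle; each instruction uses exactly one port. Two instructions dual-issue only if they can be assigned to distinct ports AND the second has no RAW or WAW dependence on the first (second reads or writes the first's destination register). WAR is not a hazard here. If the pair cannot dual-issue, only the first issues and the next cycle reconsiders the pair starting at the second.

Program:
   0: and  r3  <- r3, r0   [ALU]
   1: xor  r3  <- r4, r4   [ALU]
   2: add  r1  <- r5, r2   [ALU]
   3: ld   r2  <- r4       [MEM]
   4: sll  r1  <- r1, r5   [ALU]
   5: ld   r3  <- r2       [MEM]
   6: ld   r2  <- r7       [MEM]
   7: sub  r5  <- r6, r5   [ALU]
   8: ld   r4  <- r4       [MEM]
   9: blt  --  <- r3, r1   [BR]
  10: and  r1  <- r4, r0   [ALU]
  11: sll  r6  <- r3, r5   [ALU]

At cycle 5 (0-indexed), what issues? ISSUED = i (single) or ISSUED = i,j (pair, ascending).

#0 head=0: and.ALU i0 WAW r3
#1 head=1: xor.ALU/add.ALU i1,i2 pair
#2 head=3: ld.MEM/sll.ALU i3,i4 pair
#3 head=5: ld.MEM i5 no-port MEM/MEM
#4 head=6: ld.MEM/sub.ALU i6,i7 pair
#5 head=8: ld.MEM/blt.BR i8,i9 pair
#6 head=10: and.ALU/sll.ALU i10,i11 pair

ISSUED = 8,9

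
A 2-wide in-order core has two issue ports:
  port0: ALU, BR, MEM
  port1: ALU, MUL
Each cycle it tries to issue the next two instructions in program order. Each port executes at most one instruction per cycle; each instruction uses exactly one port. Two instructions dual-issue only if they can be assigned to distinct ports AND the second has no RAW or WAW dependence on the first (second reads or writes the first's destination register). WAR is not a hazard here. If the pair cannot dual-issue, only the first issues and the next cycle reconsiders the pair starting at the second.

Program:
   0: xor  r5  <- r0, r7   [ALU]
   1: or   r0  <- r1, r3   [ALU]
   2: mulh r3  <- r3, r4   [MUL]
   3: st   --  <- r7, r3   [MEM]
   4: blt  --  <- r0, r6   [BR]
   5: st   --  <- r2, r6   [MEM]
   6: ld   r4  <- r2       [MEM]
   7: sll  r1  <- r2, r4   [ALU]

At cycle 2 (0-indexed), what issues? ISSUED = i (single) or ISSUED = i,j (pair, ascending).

ISSUED = 3

c0: i0,i1 xor.ALU/or.ALU  2-wide
c1: i2 mulh.MUL  RAW r3
c2: i3 st.MEM  no-port MEM/BR
c3: i4 blt.BR  no-port BR/MEM
c4: i5 st.MEM  no-port MEM/MEM
c5: i6 ld.MEM  RAW r4
c6: i7 sll.ALU  tail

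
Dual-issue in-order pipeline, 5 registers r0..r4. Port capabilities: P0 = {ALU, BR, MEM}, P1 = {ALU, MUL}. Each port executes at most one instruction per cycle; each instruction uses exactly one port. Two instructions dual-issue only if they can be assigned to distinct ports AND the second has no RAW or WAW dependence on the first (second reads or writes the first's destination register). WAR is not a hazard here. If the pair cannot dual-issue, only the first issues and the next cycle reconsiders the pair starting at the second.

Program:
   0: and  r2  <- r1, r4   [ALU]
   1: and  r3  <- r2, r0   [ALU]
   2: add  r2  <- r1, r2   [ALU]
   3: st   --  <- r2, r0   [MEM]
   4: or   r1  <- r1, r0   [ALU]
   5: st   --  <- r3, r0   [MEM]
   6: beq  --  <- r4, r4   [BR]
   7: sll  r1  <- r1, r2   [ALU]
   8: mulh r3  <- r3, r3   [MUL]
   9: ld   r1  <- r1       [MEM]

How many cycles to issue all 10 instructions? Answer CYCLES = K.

c0: i0 and.ALU  RAW r2
c1: i1&i2 and.ALU/add.ALU  2-wide
c2: i3&i4 st.MEM/or.ALU  2-wide
c3: i5 st.MEM  no-port MEM/BR
c4: i6&i7 beq.BR/sll.ALU  2-wide
c5: i8&i9 mulh.MUL/ld.MEM  2-wide

CYCLES = 6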